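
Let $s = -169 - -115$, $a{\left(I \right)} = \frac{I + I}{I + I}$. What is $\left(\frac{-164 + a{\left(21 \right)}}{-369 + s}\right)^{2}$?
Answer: $\frac{26569}{178929} \approx 0.14849$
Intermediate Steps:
$a{\left(I \right)} = 1$ ($a{\left(I \right)} = \frac{2 I}{2 I} = 2 I \frac{1}{2 I} = 1$)
$s = -54$ ($s = -169 + 115 = -54$)
$\left(\frac{-164 + a{\left(21 \right)}}{-369 + s}\right)^{2} = \left(\frac{-164 + 1}{-369 - 54}\right)^{2} = \left(- \frac{163}{-423}\right)^{2} = \left(\left(-163\right) \left(- \frac{1}{423}\right)\right)^{2} = \left(\frac{163}{423}\right)^{2} = \frac{26569}{178929}$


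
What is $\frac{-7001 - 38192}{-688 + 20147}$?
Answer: $- \frac{45193}{19459} \approx -2.3225$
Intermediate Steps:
$\frac{-7001 - 38192}{-688 + 20147} = - \frac{45193}{19459}$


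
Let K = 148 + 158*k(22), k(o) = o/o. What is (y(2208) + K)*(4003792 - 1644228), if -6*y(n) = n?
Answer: -146292968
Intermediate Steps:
k(o) = 1
y(n) = -n/6
K = 306 (K = 148 + 158*1 = 148 + 158 = 306)
(y(2208) + K)*(4003792 - 1644228) = (-⅙*2208 + 306)*(4003792 - 1644228) = (-368 + 306)*2359564 = -62*2359564 = -146292968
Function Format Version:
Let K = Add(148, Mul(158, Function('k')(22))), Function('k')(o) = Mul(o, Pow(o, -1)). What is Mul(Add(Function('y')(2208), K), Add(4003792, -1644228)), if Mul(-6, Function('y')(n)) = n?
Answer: -146292968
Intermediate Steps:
Function('k')(o) = 1
Function('y')(n) = Mul(Rational(-1, 6), n)
K = 306 (K = Add(148, Mul(158, 1)) = Add(148, 158) = 306)
Mul(Add(Function('y')(2208), K), Add(4003792, -1644228)) = Mul(Add(Mul(Rational(-1, 6), 2208), 306), Add(4003792, -1644228)) = Mul(Add(-368, 306), 2359564) = Mul(-62, 2359564) = -146292968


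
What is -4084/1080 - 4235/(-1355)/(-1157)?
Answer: -320360177/84657690 ≈ -3.7842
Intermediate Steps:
-4084/1080 - 4235/(-1355)/(-1157) = -4084*1/1080 - 4235*(-1/1355)*(-1/1157) = -1021/270 + (847/271)*(-1/1157) = -1021/270 - 847/313547 = -320360177/84657690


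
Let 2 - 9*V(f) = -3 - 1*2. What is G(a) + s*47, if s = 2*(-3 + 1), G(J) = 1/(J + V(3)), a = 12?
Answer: -21611/115 ≈ -187.92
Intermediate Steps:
V(f) = 7/9 (V(f) = 2/9 - (-3 - 1*2)/9 = 2/9 - (-3 - 2)/9 = 2/9 - ⅑*(-5) = 2/9 + 5/9 = 7/9)
G(J) = 1/(7/9 + J) (G(J) = 1/(J + 7/9) = 1/(7/9 + J))
s = -4 (s = 2*(-2) = -4)
G(a) + s*47 = 9/(7 + 9*12) - 4*47 = 9/(7 + 108) - 188 = 9/115 - 188 = -21611/115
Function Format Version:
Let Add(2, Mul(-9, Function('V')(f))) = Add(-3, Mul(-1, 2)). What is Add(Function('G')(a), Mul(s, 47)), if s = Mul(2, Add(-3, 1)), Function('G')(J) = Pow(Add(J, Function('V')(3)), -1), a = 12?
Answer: Rational(-21611, 115) ≈ -187.92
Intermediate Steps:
Function('V')(f) = Rational(7, 9) (Function('V')(f) = Add(Rational(2, 9), Mul(Rational(-1, 9), Add(-3, Mul(-1, 2)))) = Add(Rational(2, 9), Mul(Rational(-1, 9), Add(-3, -2))) = Add(Rational(2, 9), Mul(Rational(-1, 9), -5)) = Add(Rational(2, 9), Rational(5, 9)) = Rational(7, 9))
Function('G')(J) = Pow(Add(Rational(7, 9), J), -1) (Function('G')(J) = Pow(Add(J, Rational(7, 9)), -1) = Pow(Add(Rational(7, 9), J), -1))
s = -4 (s = Mul(2, -2) = -4)
Add(Function('G')(a), Mul(s, 47)) = Add(Mul(9, Pow(Add(7, Mul(9, 12)), -1)), Mul(-4, 47)) = Add(Mul(9, Pow(Add(7, 108), -1)), -188) = Add(Mul(9, Pow(115, -1)), -188) = Add(Mul(9, Rational(1, 115)), -188) = Add(Rational(9, 115), -188) = Rational(-21611, 115)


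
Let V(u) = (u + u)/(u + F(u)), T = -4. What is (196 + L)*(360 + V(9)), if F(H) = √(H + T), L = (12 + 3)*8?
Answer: 2174238/19 - 1422*√5/19 ≈ 1.1427e+5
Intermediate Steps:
L = 120 (L = 15*8 = 120)
F(H) = √(-4 + H) (F(H) = √(H - 4) = √(-4 + H))
V(u) = 2*u/(u + √(-4 + u)) (V(u) = (u + u)/(u + √(-4 + u)) = (2*u)/(u + √(-4 + u)) = 2*u/(u + √(-4 + u)))
(196 + L)*(360 + V(9)) = (196 + 120)*(360 + 2*9/(9 + √(-4 + 9))) = 316*(360 + 2*9/(9 + √5)) = 316*(360 + 18/(9 + √5)) = 113760 + 5688/(9 + √5)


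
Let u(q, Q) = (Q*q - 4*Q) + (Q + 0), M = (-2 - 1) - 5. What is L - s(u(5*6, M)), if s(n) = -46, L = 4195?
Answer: 4241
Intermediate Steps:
M = -8 (M = -3 - 5 = -8)
u(q, Q) = -3*Q + Q*q (u(q, Q) = (-4*Q + Q*q) + Q = -3*Q + Q*q)
L - s(u(5*6, M)) = 4195 - 1*(-46) = 4195 + 46 = 4241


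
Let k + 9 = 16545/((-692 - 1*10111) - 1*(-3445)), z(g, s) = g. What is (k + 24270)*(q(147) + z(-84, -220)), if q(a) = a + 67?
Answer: 892479465/283 ≈ 3.1536e+6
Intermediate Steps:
q(a) = 67 + a
k = -82767/7358 (k = -9 + 16545/((-692 - 1*10111) - 1*(-3445)) = -9 + 16545/((-692 - 10111) + 3445) = -9 + 16545/(-10803 + 3445) = -9 + 16545/(-7358) = -9 + 16545*(-1/7358) = -9 - 16545/7358 = -82767/7358 ≈ -11.249)
(k + 24270)*(q(147) + z(-84, -220)) = (-82767/7358 + 24270)*((67 + 147) - 84) = 178495893*(214 - 84)/7358 = (178495893/7358)*130 = 892479465/283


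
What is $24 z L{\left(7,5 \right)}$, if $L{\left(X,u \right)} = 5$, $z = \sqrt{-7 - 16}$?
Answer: $120 i \sqrt{23} \approx 575.5 i$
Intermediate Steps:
$z = i \sqrt{23}$ ($z = \sqrt{-23} = i \sqrt{23} \approx 4.7958 i$)
$24 z L{\left(7,5 \right)} = 24 i \sqrt{23} \cdot 5 = 120 i \sqrt{23}$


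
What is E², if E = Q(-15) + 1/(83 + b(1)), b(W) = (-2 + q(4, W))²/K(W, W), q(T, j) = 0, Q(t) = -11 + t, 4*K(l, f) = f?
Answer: 6620329/9801 ≈ 675.47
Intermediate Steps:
K(l, f) = f/4
b(W) = 16/W (b(W) = (-2 + 0)²/((W/4)) = (-2)²*(4/W) = 4*(4/W) = 16/W)
E = -2573/99 (E = (-11 - 15) + 1/(83 + 16/1) = -26 + 1/(83 + 16*1) = -26 + 1/(83 + 16) = -26 + 1/99 = -2573/99 ≈ -25.990)
E² = (-2573/99)² = 6620329/9801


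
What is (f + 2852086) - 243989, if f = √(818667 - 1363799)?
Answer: 2608097 + 2*I*√136283 ≈ 2.6081e+6 + 738.33*I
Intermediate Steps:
f = 2*I*√136283 (f = √(-545132) = 2*I*√136283 ≈ 738.33*I)
(f + 2852086) - 243989 = (2*I*√136283 + 2852086) - 243989 = (2852086 + 2*I*√136283) - 243989 = 2608097 + 2*I*√136283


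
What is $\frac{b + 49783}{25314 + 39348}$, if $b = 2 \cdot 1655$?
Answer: $\frac{53093}{64662} \approx 0.82108$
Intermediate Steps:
$b = 3310$
$\frac{b + 49783}{25314 + 39348} = \frac{3310 + 49783}{25314 + 39348} = \frac{53093}{64662}$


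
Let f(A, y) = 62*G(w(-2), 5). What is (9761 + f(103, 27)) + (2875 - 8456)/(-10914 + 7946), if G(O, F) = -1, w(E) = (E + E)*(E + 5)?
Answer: 28792213/2968 ≈ 9700.9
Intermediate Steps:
w(E) = 2*E*(5 + E) (w(E) = (2*E)*(5 + E) = 2*E*(5 + E))
f(A, y) = -62 (f(A, y) = 62*(-1) = -62)
(9761 + f(103, 27)) + (2875 - 8456)/(-10914 + 7946) = (9761 - 62) + (2875 - 8456)/(-10914 + 7946) = 9699 - 5581/(-2968) = 9699 - 5581*(-1/2968) = 9699 + 5581/2968 = 28792213/2968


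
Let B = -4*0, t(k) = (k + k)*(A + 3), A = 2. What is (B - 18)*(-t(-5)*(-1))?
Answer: 900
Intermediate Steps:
t(k) = 10*k (t(k) = (k + k)*(2 + 3) = (2*k)*5 = 10*k)
B = 0
(B - 18)*(-t(-5)*(-1)) = (0 - 18)*(-10*(-5)*(-1)) = -18*(-1*(-50))*(-1) = -900*(-1) = -18*(-50) = 900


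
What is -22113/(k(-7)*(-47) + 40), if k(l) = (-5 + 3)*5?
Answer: -7371/170 ≈ -43.359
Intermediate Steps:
k(l) = -10 (k(l) = -2*5 = -10)
-22113/(k(-7)*(-47) + 40) = -22113/(-10*(-47) + 40) = -22113/(470 + 40) = -22113/510 = -22113*1/510 = -7371/170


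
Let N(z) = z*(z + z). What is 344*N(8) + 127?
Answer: 44159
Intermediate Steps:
N(z) = 2*z**2 (N(z) = z*(2*z) = 2*z**2)
344*N(8) + 127 = 344*(2*8**2) + 127 = 344*(2*64) + 127 = 344*128 + 127 = 44032 + 127 = 44159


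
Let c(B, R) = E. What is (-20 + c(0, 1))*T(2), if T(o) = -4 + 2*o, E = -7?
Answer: 0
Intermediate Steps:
c(B, R) = -7
(-20 + c(0, 1))*T(2) = (-20 - 7)*(-4 + 2*2) = -27*(-4 + 4) = -27*0 = 0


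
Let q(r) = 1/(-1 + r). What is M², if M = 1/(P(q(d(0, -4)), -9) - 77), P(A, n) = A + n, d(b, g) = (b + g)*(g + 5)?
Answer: 25/185761 ≈ 0.00013458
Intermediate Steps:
d(b, g) = (5 + g)*(b + g) (d(b, g) = (b + g)*(5 + g) = (5 + g)*(b + g))
M = -5/431 (M = 1/((1/(-1 + ((-4)² + 5*0 + 5*(-4) + 0*(-4))) - 9) - 77) = 1/((1/(-1 + (16 + 0 - 20 + 0)) - 9) - 77) = 1/((1/(-1 - 4) - 9) - 77) = 1/((1/(-5) - 9) - 77) = 1/((-⅕ - 9) - 77) = 1/(-46/5 - 77) = 1/(-431/5) = -5/431 ≈ -0.011601)
M² = (-5/431)² = 25/185761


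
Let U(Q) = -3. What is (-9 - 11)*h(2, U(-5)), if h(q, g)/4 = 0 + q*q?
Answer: -320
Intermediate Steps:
h(q, g) = 4*q**2 (h(q, g) = 4*(0 + q*q) = 4*(0 + q**2) = 4*q**2)
(-9 - 11)*h(2, U(-5)) = (-9 - 11)*(4*2**2) = -80*4 = -20*16 = -320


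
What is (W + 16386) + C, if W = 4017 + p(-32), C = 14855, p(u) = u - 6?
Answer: 35220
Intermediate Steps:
p(u) = -6 + u
W = 3979 (W = 4017 + (-6 - 32) = 4017 - 38 = 3979)
(W + 16386) + C = (3979 + 16386) + 14855 = 20365 + 14855 = 35220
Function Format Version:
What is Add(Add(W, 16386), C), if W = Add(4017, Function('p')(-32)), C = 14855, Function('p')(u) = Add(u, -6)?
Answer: 35220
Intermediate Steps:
Function('p')(u) = Add(-6, u)
W = 3979 (W = Add(4017, Add(-6, -32)) = Add(4017, -38) = 3979)
Add(Add(W, 16386), C) = Add(Add(3979, 16386), 14855) = Add(20365, 14855) = 35220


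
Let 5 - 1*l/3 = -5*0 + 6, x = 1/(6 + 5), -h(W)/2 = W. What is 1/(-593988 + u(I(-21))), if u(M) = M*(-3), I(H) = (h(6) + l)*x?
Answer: -11/6533823 ≈ -1.6835e-6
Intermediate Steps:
h(W) = -2*W
x = 1/11 ≈ 0.090909
l = -3 (l = 15 - 3*(-5*0 + 6) = 15 - 3*(0 + 6) = 15 - 3*6 = 15 - 18 = -3)
I(H) = -15/11 (I(H) = (-2*6 - 3)*(1/11) = (-12 - 3)*(1/11) = -15*1/11 = -15/11)
u(M) = -3*M
1/(-593988 + u(I(-21))) = 1/(-593988 - 3*(-15/11)) = 1/(-593988 + 45/11) = 1/(-6533823/11) = -11/6533823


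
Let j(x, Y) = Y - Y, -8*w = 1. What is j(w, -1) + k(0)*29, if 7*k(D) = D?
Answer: 0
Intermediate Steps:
w = -⅛ (w = -⅛*1 = -⅛ ≈ -0.12500)
k(D) = D/7
j(x, Y) = 0
j(w, -1) + k(0)*29 = 0 + ((⅐)*0)*29 = 0 + 0*29 = 0 + 0 = 0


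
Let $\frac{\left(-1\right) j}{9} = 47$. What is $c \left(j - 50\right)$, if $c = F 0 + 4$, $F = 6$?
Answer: $-1892$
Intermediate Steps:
$j = -423$ ($j = \left(-9\right) 47 = -423$)
$c = 4$ ($c = 6 \cdot 0 + 4 = 0 + 4 = 4$)
$c \left(j - 50\right) = 4 \left(-423 - 50\right) = 4 \left(-473\right) = -1892$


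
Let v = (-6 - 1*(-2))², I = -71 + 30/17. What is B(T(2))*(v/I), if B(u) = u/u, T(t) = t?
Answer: -272/1177 ≈ -0.23110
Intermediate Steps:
I = -1177/17 (I = -71 + 30*(1/17) = -71 + 30/17 = -1177/17 ≈ -69.235)
B(u) = 1
v = 16 (v = (-6 + 2)² = (-4)² = 16)
B(T(2))*(v/I) = 1*(16/(-1177/17)) = 1*(16*(-17/1177)) = 1*(-272/1177) = -272/1177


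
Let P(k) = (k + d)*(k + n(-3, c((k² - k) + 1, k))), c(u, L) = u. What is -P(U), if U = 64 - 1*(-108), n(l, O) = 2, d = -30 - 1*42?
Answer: -17400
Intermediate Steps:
d = -72 (d = -30 - 42 = -72)
U = 172 (U = 64 + 108 = 172)
P(k) = (-72 + k)*(2 + k) (P(k) = (k - 72)*(k + 2) = (-72 + k)*(2 + k))
-P(U) = -(-144 + 172² - 70*172) = -(-144 + 29584 - 12040) = -1*17400 = -17400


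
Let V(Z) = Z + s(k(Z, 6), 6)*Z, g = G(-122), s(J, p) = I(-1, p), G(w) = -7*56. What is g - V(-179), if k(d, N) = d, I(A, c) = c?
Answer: 861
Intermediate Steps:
G(w) = -392
s(J, p) = p
g = -392
V(Z) = 7*Z (V(Z) = Z + 6*Z = 7*Z)
g - V(-179) = -392 - 7*(-179) = -392 - 1*(-1253) = -392 + 1253 = 861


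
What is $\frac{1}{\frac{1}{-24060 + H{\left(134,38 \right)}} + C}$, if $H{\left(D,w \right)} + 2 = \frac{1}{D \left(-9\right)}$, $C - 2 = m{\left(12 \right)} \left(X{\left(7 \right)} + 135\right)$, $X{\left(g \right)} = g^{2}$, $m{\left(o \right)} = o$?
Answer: $\frac{29018773}{64131487124} \approx 0.00045249$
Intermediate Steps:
$C = 2210$ ($C = 2 + 12 \left(7^{2} + 135\right) = 2 + 12 \left(49 + 135\right) = 2 + 12 \cdot 184 = 2 + 2208 = 2210$)
$H{\left(D,w \right)} = -2 - \frac{1}{9 D}$ ($H{\left(D,w \right)} = -2 + \frac{1}{D \left(-9\right)} = -2 + \frac{1}{\left(-9\right) D} = -2 - \frac{1}{9 D}$)
$\frac{1}{\frac{1}{-24060 + H{\left(134,38 \right)}} + C} = \frac{1}{\frac{1}{-24060 - \left(2 + \frac{1}{9 \cdot 134}\right)} + 2210} = \frac{1}{\frac{1}{-24060 - \frac{2413}{1206}} + 2210} = \frac{1}{\frac{1}{- \frac{29018773}{1206}} + 2210} = \frac{1}{- \frac{1206}{29018773} + 2210} = \frac{1}{\frac{64131487124}{29018773}} = \frac{29018773}{64131487124}$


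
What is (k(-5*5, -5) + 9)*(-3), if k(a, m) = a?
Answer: 48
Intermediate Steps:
(k(-5*5, -5) + 9)*(-3) = (-5*5 + 9)*(-3) = (-25 + 9)*(-3) = -16*(-3) = 48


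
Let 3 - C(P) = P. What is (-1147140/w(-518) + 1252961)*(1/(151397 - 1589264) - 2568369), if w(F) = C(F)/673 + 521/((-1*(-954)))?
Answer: -1202364186084207238062868/1218832406289 ≈ -9.8649e+11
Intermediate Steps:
C(P) = 3 - P
w(F) = 353495/642042 - F/673 (w(F) = (3 - F)/673 + 521/((-1*(-954))) = (3 - F)*(1/673) + 521/954 = (3/673 - F/673) + 521*(1/954) = (3/673 - F/673) + 521/954 = 353495/642042 - F/673)
(-1147140/w(-518) + 1252961)*(1/(151397 - 1589264) - 2568369) = (-1147140/(353495/642042 - 1/673*(-518)) + 1252961)*(1/(151397 - 1589264) - 2568369) = (-1147140/(353495/642042 + 518/673) + 1252961)*(1/(-1437867) - 2568369) = (-1147140/847667/642042 + 1252961)*(-1/1437867 - 2568369) = (-1147140*642042/847667 + 1252961)*(-3692973028924/1437867) = (-736512059880/847667 + 1252961)*(-3692973028924/1437867) = (325581632107/847667)*(-3692973028924/1437867) = -1202364186084207238062868/1218832406289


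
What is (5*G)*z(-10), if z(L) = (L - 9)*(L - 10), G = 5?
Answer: 9500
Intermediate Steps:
z(L) = (-10 + L)*(-9 + L) (z(L) = (-9 + L)*(-10 + L) = (-10 + L)*(-9 + L))
(5*G)*z(-10) = (5*5)*(90 + (-10)**2 - 19*(-10)) = 25*(90 + 100 + 190) = 25*380 = 9500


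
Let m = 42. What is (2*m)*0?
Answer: 0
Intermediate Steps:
(2*m)*0 = (2*42)*0 = 84*0 = 0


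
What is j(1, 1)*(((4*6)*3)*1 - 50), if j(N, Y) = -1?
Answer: -22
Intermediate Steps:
j(1, 1)*(((4*6)*3)*1 - 50) = -(((4*6)*3)*1 - 50) = -((24*3)*1 - 50) = -(72*1 - 50) = -(72 - 50) = -1*22 = -22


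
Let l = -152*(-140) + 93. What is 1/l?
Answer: 1/21373 ≈ 4.6788e-5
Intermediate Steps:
l = 21373 (l = 21280 + 93 = 21373)
1/l = 1/21373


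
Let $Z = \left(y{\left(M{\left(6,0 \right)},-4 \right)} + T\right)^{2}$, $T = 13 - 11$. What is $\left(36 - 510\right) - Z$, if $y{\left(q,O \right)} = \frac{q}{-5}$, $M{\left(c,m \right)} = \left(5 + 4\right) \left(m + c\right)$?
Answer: $- \frac{13786}{25} \approx -551.44$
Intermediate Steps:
$M{\left(c,m \right)} = 9 c + 9 m$ ($M{\left(c,m \right)} = 9 \left(c + m\right) = 9 c + 9 m$)
$y{\left(q,O \right)} = - \frac{q}{5}$ ($y{\left(q,O \right)} = q \left(- \frac{1}{5}\right) = - \frac{q}{5}$)
$T = 2$
$Z = \frac{1936}{25}$ ($Z = \left(- \frac{9 \cdot 6 + 9 \cdot 0}{5} + 2\right)^{2} = \left(- \frac{54 + 0}{5} + 2\right)^{2} = \left(\left(- \frac{1}{5}\right) 54 + 2\right)^{2} = \left(- \frac{54}{5} + 2\right)^{2} = \left(- \frac{44}{5}\right)^{2} = \frac{1936}{25} \approx 77.44$)
$\left(36 - 510\right) - Z = \left(36 - 510\right) - \frac{1936}{25} = -474 - \frac{1936}{25} = - \frac{13786}{25}$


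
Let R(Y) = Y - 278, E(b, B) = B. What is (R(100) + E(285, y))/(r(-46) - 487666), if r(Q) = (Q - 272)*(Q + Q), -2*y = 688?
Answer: 261/229205 ≈ 0.0011387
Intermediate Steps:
y = -344 (y = -1/2*688 = -344)
r(Q) = 2*Q*(-272 + Q) (r(Q) = (-272 + Q)*(2*Q) = 2*Q*(-272 + Q))
R(Y) = -278 + Y
(R(100) + E(285, y))/(r(-46) - 487666) = ((-278 + 100) - 344)/(2*(-46)*(-272 - 46) - 487666) = (-178 - 344)/(2*(-46)*(-318) - 487666) = -522/(29256 - 487666) = -522/(-458410) = -522*(-1/458410) = 261/229205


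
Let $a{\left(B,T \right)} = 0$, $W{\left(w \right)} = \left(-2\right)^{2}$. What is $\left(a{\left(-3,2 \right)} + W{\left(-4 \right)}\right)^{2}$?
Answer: $16$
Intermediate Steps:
$W{\left(w \right)} = 4$
$\left(a{\left(-3,2 \right)} + W{\left(-4 \right)}\right)^{2} = \left(0 + 4\right)^{2} = 4^{2} = 16$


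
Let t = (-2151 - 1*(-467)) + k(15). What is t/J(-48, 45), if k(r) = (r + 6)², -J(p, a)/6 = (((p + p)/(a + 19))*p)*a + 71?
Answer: 113/1806 ≈ 0.062569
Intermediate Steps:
J(p, a) = -426 - 12*a*p²/(19 + a) (J(p, a) = -6*((((p + p)/(a + 19))*p)*a + 71) = -6*((((2*p)/(19 + a))*p)*a + 71) = -6*(((2*p/(19 + a))*p)*a + 71) = -6*((2*p²/(19 + a))*a + 71) = -6*(2*a*p²/(19 + a) + 71) = -6*(71 + 2*a*p²/(19 + a)) = -426 - 12*a*p²/(19 + a))
k(r) = (6 + r)²
t = -1243 (t = (-2151 - 1*(-467)) + (6 + 15)² = (-2151 + 467) + 21² = -1684 + 441 = -1243)
t/J(-48, 45) = -1243*(19 + 45)/(6*(-1349 - 71*45 - 2*45*(-48)²)) = -1243*32/(3*(-1349 - 3195 - 2*45*2304)) = -1243*32/(3*(-1349 - 3195 - 207360)) = -1243/(6*(1/64)*(-211904)) = -1243/(-19866) = -1243*(-1/19866) = 113/1806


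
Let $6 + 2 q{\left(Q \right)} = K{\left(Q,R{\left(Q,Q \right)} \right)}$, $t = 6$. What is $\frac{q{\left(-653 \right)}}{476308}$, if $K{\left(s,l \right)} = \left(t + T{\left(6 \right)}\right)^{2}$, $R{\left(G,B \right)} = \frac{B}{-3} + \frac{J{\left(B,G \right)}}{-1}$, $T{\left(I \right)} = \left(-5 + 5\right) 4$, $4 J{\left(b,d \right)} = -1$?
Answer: $\frac{15}{476308} \approx 3.1492 \cdot 10^{-5}$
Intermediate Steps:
$J{\left(b,d \right)} = - \frac{1}{4}$ ($J{\left(b,d \right)} = \frac{1}{4} \left(-1\right) = - \frac{1}{4}$)
$T{\left(I \right)} = 0$ ($T{\left(I \right)} = 0 \cdot 4 = 0$)
$R{\left(G,B \right)} = \frac{1}{4} - \frac{B}{3}$ ($R{\left(G,B \right)} = \frac{B}{-3} - \frac{1}{4 \left(-1\right)} = B \left(- \frac{1}{3}\right) - - \frac{1}{4} = - \frac{B}{3} + \frac{1}{4} = \frac{1}{4} - \frac{B}{3}$)
$K{\left(s,l \right)} = 36$ ($K{\left(s,l \right)} = \left(6 + 0\right)^{2} = 6^{2} = 36$)
$q{\left(Q \right)} = 15$ ($q{\left(Q \right)} = -3 + \frac{1}{2} \cdot 36 = -3 + 18 = 15$)
$\frac{q{\left(-653 \right)}}{476308} = \frac{15}{476308}$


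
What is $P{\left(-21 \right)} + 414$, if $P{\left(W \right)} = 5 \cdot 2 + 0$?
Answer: $424$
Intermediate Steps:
$P{\left(W \right)} = 10$ ($P{\left(W \right)} = 10 + 0 = 10$)
$P{\left(-21 \right)} + 414 = 10 + 414 = 424$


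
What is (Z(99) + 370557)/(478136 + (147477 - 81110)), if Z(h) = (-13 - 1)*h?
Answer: 123057/181501 ≈ 0.67800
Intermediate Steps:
Z(h) = -14*h
(Z(99) + 370557)/(478136 + (147477 - 81110)) = (-14*99 + 370557)/(478136 + (147477 - 81110)) = (-1386 + 370557)/(478136 + 66367) = 369171/544503 = 369171*(1/544503) = 123057/181501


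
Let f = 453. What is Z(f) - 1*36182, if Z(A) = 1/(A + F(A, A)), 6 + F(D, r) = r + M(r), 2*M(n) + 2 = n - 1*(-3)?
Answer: -40777113/1127 ≈ -36182.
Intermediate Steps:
M(n) = 1/2 + n/2 (M(n) = -1 + (n - 1*(-3))/2 = -1 + (n + 3)/2 = -1 + (3 + n)/2 = -1 + (3/2 + n/2) = 1/2 + n/2)
F(D, r) = -11/2 + 3*r/2 (F(D, r) = -6 + (r + (1/2 + r/2)) = -6 + (1/2 + 3*r/2) = -11/2 + 3*r/2)
Z(A) = 1/(-11/2 + 5*A/2) (Z(A) = 1/(A + (-11/2 + 3*A/2)) = 1/(-11/2 + 5*A/2))
Z(f) - 1*36182 = 2/(-11 + 5*453) - 1*36182 = 2/(-11 + 2265) - 36182 = 2/2254 - 36182 = 2*(1/2254) - 36182 = 1/1127 - 36182 = -40777113/1127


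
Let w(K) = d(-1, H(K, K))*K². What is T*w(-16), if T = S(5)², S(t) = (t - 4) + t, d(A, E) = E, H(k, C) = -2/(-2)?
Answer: 9216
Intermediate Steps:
H(k, C) = 1 (H(k, C) = -2*(-½) = 1)
S(t) = -4 + 2*t (S(t) = (-4 + t) + t = -4 + 2*t)
T = 36 (T = (-4 + 2*5)² = (-4 + 10)² = 6² = 36)
w(K) = K² (w(K) = 1*K² = K²)
T*w(-16) = 36*(-16)² = 36*256 = 9216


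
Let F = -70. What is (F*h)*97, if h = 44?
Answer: -298760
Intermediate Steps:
(F*h)*97 = -70*44*97 = -3080*97 = -298760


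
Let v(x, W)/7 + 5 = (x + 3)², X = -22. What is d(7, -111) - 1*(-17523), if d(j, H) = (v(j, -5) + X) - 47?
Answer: 18119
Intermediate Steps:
v(x, W) = -35 + 7*(3 + x)² (v(x, W) = -35 + 7*(x + 3)² = -35 + 7*(3 + x)²)
d(j, H) = -104 + 7*(3 + j)² (d(j, H) = ((-35 + 7*(3 + j)²) - 22) - 47 = (-57 + 7*(3 + j)²) - 47 = -104 + 7*(3 + j)²)
d(7, -111) - 1*(-17523) = (-104 + 7*(3 + 7)²) - 1*(-17523) = (-104 + 7*10²) + 17523 = (-104 + 7*100) + 17523 = (-104 + 700) + 17523 = 596 + 17523 = 18119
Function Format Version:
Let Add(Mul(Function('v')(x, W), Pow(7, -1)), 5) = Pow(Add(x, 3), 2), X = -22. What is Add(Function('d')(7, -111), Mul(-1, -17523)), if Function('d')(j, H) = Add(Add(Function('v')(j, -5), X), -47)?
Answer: 18119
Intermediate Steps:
Function('v')(x, W) = Add(-35, Mul(7, Pow(Add(3, x), 2))) (Function('v')(x, W) = Add(-35, Mul(7, Pow(Add(x, 3), 2))) = Add(-35, Mul(7, Pow(Add(3, x), 2))))
Function('d')(j, H) = Add(-104, Mul(7, Pow(Add(3, j), 2))) (Function('d')(j, H) = Add(Add(Add(-35, Mul(7, Pow(Add(3, j), 2))), -22), -47) = Add(Add(-57, Mul(7, Pow(Add(3, j), 2))), -47) = Add(-104, Mul(7, Pow(Add(3, j), 2))))
Add(Function('d')(7, -111), Mul(-1, -17523)) = Add(Add(-104, Mul(7, Pow(Add(3, 7), 2))), Mul(-1, -17523)) = Add(Add(-104, Mul(7, Pow(10, 2))), 17523) = Add(Add(-104, Mul(7, 100)), 17523) = Add(Add(-104, 700), 17523) = Add(596, 17523) = 18119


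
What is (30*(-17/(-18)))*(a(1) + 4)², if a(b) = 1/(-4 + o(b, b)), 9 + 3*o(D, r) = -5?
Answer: 867085/2028 ≈ 427.56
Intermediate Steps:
o(D, r) = -14/3 (o(D, r) = -3 + (⅓)*(-5) = -3 - 5/3 = -14/3)
a(b) = -3/26 (a(b) = 1/(-4 - 14/3) = 1/(-26/3) = -3/26)
(30*(-17/(-18)))*(a(1) + 4)² = (30*(-17/(-18)))*(-3/26 + 4)² = (30*(-17*(-1/18)))*(101/26)² = (30*(17/18))*(10201/676) = (85/3)*(10201/676) = 867085/2028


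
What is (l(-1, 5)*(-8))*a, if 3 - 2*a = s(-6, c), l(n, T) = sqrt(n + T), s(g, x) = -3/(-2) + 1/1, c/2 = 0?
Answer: -4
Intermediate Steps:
c = 0 (c = 2*0 = 0)
s(g, x) = 5/2 (s(g, x) = -3*(-1/2) + 1*1 = 3/2 + 1 = 5/2)
l(n, T) = sqrt(T + n)
a = 1/4 (a = 3/2 - 1/2*5/2 = 3/2 - 5/4 = 1/4 ≈ 0.25000)
(l(-1, 5)*(-8))*a = (sqrt(5 - 1)*(-8))*(1/4) = (sqrt(4)*(-8))*(1/4) = (2*(-8))*(1/4) = -16*1/4 = -4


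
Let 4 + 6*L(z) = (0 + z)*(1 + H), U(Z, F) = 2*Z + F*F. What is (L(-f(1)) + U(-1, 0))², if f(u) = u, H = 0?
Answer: 289/36 ≈ 8.0278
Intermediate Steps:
U(Z, F) = F² + 2*Z (U(Z, F) = 2*Z + F² = F² + 2*Z)
L(z) = -⅔ + z/6 (L(z) = -⅔ + ((0 + z)*(1 + 0))/6 = -⅔ + (z*1)/6 = -⅔ + z/6)
(L(-f(1)) + U(-1, 0))² = ((-⅔ + (-1*1)/6) + (0² + 2*(-1)))² = ((-⅔ + (⅙)*(-1)) + (0 - 2))² = ((-⅔ - ⅙) - 2)² = (-⅚ - 2)² = (-17/6)² = 289/36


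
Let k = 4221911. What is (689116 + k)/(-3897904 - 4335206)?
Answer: -1637009/2744370 ≈ -0.59650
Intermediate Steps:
(689116 + k)/(-3897904 - 4335206) = (689116 + 4221911)/(-3897904 - 4335206) = 4911027/(-8233110) = 4911027*(-1/8233110) = -1637009/2744370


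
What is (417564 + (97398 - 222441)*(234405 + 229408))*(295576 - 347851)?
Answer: 3031748814173625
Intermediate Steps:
(417564 + (97398 - 222441)*(234405 + 229408))*(295576 - 347851) = (417564 - 125043*463813)*(-52275) = (417564 - 57996568959)*(-52275) = -57996151395*(-52275) = 3031748814173625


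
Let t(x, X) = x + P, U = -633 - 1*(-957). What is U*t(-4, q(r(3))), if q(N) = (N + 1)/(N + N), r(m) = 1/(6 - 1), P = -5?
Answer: -2916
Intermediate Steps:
U = 324 (U = -633 + 957 = 324)
r(m) = ⅕ (r(m) = 1/5 = ⅕)
q(N) = (1 + N)/(2*N) (q(N) = (1 + N)/((2*N)) = (1 + N)*(1/(2*N)) = (1 + N)/(2*N))
t(x, X) = -5 + x (t(x, X) = x - 5 = -5 + x)
U*t(-4, q(r(3))) = 324*(-5 - 4) = 324*(-9) = -2916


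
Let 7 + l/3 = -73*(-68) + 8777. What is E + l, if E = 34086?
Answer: 75288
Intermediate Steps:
l = 41202 (l = -21 + 3*(-73*(-68) + 8777) = -21 + 3*(4964 + 8777) = -21 + 3*13741 = -21 + 41223 = 41202)
E + l = 34086 + 41202 = 75288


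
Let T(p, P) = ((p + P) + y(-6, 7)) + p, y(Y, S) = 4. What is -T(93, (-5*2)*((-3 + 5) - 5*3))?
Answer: -320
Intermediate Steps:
T(p, P) = 4 + P + 2*p (T(p, P) = ((p + P) + 4) + p = ((P + p) + 4) + p = (4 + P + p) + p = 4 + P + 2*p)
-T(93, (-5*2)*((-3 + 5) - 5*3)) = -(4 + (-5*2)*((-3 + 5) - 5*3) + 2*93) = -(4 - 10*(2 - 15) + 186) = -(4 - 10*(-13) + 186) = -(4 + 130 + 186) = -1*320 = -320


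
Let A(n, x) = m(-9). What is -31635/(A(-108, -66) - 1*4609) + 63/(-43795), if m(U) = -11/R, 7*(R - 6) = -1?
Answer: 56791737927/8279269570 ≈ 6.8595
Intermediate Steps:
R = 41/7 (R = 6 + (⅐)*(-1) = 6 - ⅐ = 41/7 ≈ 5.8571)
m(U) = -77/41 (m(U) = -11/41/7 = -11*7/41 = -77/41)
A(n, x) = -77/41
-31635/(A(-108, -66) - 1*4609) + 63/(-43795) = -31635/(-77/41 - 1*4609) + 63/(-43795) = -31635/(-77/41 - 4609) + 63*(-1/43795) = -31635/(-189046/41) - 63/43795 = -31635*(-41/189046) - 63/43795 = 1297035/189046 - 63/43795 = 56791737927/8279269570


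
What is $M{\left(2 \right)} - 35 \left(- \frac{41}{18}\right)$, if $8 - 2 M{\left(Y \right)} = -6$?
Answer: $\frac{1561}{18} \approx 86.722$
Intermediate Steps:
$M{\left(Y \right)} = 7$ ($M{\left(Y \right)} = 4 - -3 = 4 + 3 = 7$)
$M{\left(2 \right)} - 35 \left(- \frac{41}{18}\right) = 7 - 35 \left(- \frac{41}{18}\right) = 7 - 35 \left(\left(-41\right) \frac{1}{18}\right) = 7 - - \frac{1435}{18} = 7 + \frac{1435}{18} = \frac{1561}{18}$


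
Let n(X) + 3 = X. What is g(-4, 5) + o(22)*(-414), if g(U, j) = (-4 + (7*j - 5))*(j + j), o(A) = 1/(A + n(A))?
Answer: 10246/41 ≈ 249.90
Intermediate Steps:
n(X) = -3 + X
o(A) = 1/(-3 + 2*A) (o(A) = 1/(A + (-3 + A)) = 1/(-3 + 2*A))
g(U, j) = 2*j*(-9 + 7*j) (g(U, j) = (-4 + (-5 + 7*j))*(2*j) = (-9 + 7*j)*(2*j) = 2*j*(-9 + 7*j))
g(-4, 5) + o(22)*(-414) = 2*5*(-9 + 7*5) - 414/(-3 + 2*22) = 2*5*(-9 + 35) - 414/(-3 + 44) = 2*5*26 - 414/41 = 260 + (1/41)*(-414) = 260 - 414/41 = 10246/41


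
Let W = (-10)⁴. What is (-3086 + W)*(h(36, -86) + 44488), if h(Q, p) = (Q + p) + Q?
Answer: 307493236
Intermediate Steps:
W = 10000
h(Q, p) = p + 2*Q
(-3086 + W)*(h(36, -86) + 44488) = (-3086 + 10000)*((-86 + 2*36) + 44488) = 6914*((-86 + 72) + 44488) = 6914*(-14 + 44488) = 6914*44474 = 307493236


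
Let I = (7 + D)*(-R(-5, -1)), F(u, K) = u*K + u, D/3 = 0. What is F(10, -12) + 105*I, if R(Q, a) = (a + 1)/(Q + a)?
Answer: -110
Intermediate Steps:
D = 0 (D = 3*0 = 0)
R(Q, a) = (1 + a)/(Q + a)
F(u, K) = u + K*u (F(u, K) = K*u + u = u + K*u)
I = 0 (I = (7 + 0)*(-(1 - 1)/(-5 - 1)) = 7*(-0/(-6)) = 7*(-(-1)*0/6) = 7*(-1*0) = 7*0 = 0)
F(10, -12) + 105*I = 10*(1 - 12) + 105*0 = 10*(-11) + 0 = -110 + 0 = -110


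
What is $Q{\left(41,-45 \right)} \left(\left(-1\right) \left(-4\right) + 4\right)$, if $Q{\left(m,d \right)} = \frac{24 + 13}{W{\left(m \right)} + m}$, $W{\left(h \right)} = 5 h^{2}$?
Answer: $\frac{148}{4223} \approx 0.035046$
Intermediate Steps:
$Q{\left(m,d \right)} = \frac{37}{m + 5 m^{2}}$ ($Q{\left(m,d \right)} = \frac{24 + 13}{5 m^{2} + m} = \frac{37}{m + 5 m^{2}}$)
$Q{\left(41,-45 \right)} \left(\left(-1\right) \left(-4\right) + 4\right) = \frac{37}{41 \left(1 + 5 \cdot 41\right)} \left(\left(-1\right) \left(-4\right) + 4\right) = 37 \cdot \frac{1}{41} \frac{1}{1 + 205} \left(4 + 4\right) = 37 \cdot \frac{1}{41} \cdot \frac{1}{206} \cdot 8 = \frac{37}{8446} \cdot 8 = \frac{148}{4223}$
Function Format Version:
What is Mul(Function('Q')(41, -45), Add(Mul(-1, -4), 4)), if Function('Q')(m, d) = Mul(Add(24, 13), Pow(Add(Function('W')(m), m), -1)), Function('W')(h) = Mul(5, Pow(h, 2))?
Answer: Rational(148, 4223) ≈ 0.035046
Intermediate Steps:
Function('Q')(m, d) = Mul(37, Pow(Add(m, Mul(5, Pow(m, 2))), -1)) (Function('Q')(m, d) = Mul(Add(24, 13), Pow(Add(Mul(5, Pow(m, 2)), m), -1)) = Mul(37, Pow(Add(m, Mul(5, Pow(m, 2))), -1)))
Mul(Function('Q')(41, -45), Add(Mul(-1, -4), 4)) = Mul(Mul(37, Pow(41, -1), Pow(Add(1, Mul(5, 41)), -1)), Add(Mul(-1, -4), 4)) = Mul(Mul(37, Rational(1, 41), Pow(Add(1, 205), -1)), Add(4, 4)) = Mul(Mul(37, Rational(1, 41), Pow(206, -1)), 8) = Mul(Mul(37, Rational(1, 41), Rational(1, 206)), 8) = Mul(Rational(37, 8446), 8) = Rational(148, 4223)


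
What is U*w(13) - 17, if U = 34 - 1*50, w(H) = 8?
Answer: -145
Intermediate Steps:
U = -16 (U = 34 - 50 = -16)
U*w(13) - 17 = -16*8 - 17 = -128 - 17 = -145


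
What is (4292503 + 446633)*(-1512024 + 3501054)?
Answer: 9426283678080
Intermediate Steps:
(4292503 + 446633)*(-1512024 + 3501054) = 4739136*1989030 = 9426283678080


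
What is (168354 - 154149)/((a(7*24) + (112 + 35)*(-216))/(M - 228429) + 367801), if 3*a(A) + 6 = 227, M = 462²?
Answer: 127717155/3306917798 ≈ 0.038621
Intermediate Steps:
M = 213444
a(A) = 221/3 (a(A) = -2 + (⅓)*227 = -2 + 227/3 = 221/3)
(168354 - 154149)/((a(7*24) + (112 + 35)*(-216))/(M - 228429) + 367801) = (168354 - 154149)/((221/3 + (112 + 35)*(-216))/(213444 - 228429) + 367801) = 14205/((221/3 + 147*(-216))/(-14985) + 367801) = 14205/((221/3 - 31752)*(-1/14985) + 367801) = 14205/(-95035/3*(-1/14985) + 367801) = 14205/(19007/8991 + 367801) = 14205/(3306917798/8991) = 14205*(8991/3306917798) = 127717155/3306917798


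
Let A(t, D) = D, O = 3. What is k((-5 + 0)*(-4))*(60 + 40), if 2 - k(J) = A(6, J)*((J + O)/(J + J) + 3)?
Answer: -6950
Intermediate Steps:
k(J) = 2 - J*(3 + (3 + J)/(2*J)) (k(J) = 2 - J*((J + 3)/(J + J) + 3) = 2 - J*((3 + J)/((2*J)) + 3) = 2 - J*((3 + J)*(1/(2*J)) + 3) = 2 - J*((3 + J)/(2*J) + 3) = 2 - J*(3 + (3 + J)/(2*J)))
k((-5 + 0)*(-4))*(60 + 40) = (1/2 - 7*(-5 + 0)*(-4)/2)*(60 + 40) = (1/2 - (-35)*(-4)/2)*100 = (1/2 - 7/2*20)*100 = (1/2 - 70)*100 = -139/2*100 = -6950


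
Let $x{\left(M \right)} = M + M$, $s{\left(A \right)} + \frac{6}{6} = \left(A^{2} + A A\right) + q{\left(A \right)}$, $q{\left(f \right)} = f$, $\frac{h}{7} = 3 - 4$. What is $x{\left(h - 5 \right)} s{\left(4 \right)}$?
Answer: $-840$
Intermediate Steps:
$h = -7$ ($h = 7 \left(3 - 4\right) = 7 \left(-1\right) = -7$)
$s{\left(A \right)} = -1 + A + 2 A^{2}$ ($s{\left(A \right)} = -1 + \left(\left(A^{2} + A A\right) + A\right) = -1 + \left(\left(A^{2} + A^{2}\right) + A\right) = -1 + \left(2 A^{2} + A\right) = -1 + \left(A + 2 A^{2}\right) = -1 + A + 2 A^{2}$)
$x{\left(M \right)} = 2 M$
$x{\left(h - 5 \right)} s{\left(4 \right)} = 2 \left(-7 - 5\right) \left(-1 + 4 + 2 \cdot 4^{2}\right) = 2 \left(-7 - 5\right) \left(-1 + 4 + 2 \cdot 16\right) = 2 \left(-12\right) \left(-1 + 4 + 32\right) = \left(-24\right) 35 = -840$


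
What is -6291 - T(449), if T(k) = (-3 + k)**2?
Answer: -205207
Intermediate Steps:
-6291 - T(449) = -6291 - (-3 + 449)**2 = -6291 - 1*446**2 = -6291 - 1*198916 = -6291 - 198916 = -205207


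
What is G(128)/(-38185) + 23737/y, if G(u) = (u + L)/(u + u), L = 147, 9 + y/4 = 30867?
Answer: 5800094413/30164805888 ≈ 0.19228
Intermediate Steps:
y = 123432 (y = -36 + 4*30867 = -36 + 123468 = 123432)
G(u) = (147 + u)/(2*u) (G(u) = (u + 147)/(u + u) = (147 + u)/((2*u)) = (147 + u)*(1/(2*u)) = (147 + u)/(2*u))
G(128)/(-38185) + 23737/y = ((½)*(147 + 128)/128)/(-38185) + 23737/123432 = ((½)*(1/128)*275)*(-1/38185) + 23737*(1/123432) = (275/256)*(-1/38185) + 23737/123432 = -55/1955072 + 23737/123432 = 5800094413/30164805888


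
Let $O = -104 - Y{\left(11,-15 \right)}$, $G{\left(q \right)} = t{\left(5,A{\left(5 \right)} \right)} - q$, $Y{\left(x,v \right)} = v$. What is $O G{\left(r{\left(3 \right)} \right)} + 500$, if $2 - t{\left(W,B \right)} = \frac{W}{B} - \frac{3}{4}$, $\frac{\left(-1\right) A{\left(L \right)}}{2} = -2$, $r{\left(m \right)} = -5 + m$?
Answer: $\frac{377}{2} \approx 188.5$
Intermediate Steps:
$A{\left(L \right)} = 4$ ($A{\left(L \right)} = \left(-2\right) \left(-2\right) = 4$)
$t{\left(W,B \right)} = \frac{11}{4} - \frac{W}{B}$ ($t{\left(W,B \right)} = 2 - \left(\frac{W}{B} - \frac{3}{4}\right) = 2 - \left(- \frac{3}{4} + \frac{W}{B}\right) = 2 + \left(\frac{3}{4} - \frac{W}{B}\right) = \frac{11}{4} - \frac{W}{B}$)
$G{\left(q \right)} = \frac{3}{2} - q$ ($G{\left(q \right)} = \left(\frac{11}{4} - \frac{5}{4}\right) - q = \frac{3}{2} - q$)
$O = -89$ ($O = -104 - -15 = -104 + 15 = -89$)
$O G{\left(r{\left(3 \right)} \right)} + 500 = - 89 \left(\frac{3}{2} - \left(-5 + 3\right)\right) + 500 = - 89 \left(\frac{3}{2} - -2\right) + 500 = - 89 \left(\frac{3}{2} + 2\right) + 500 = \left(-89\right) \frac{7}{2} + 500 = - \frac{623}{2} + 500 = \frac{377}{2}$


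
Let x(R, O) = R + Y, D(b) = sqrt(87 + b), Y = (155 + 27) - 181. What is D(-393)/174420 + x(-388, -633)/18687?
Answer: -129/6229 + I*sqrt(34)/58140 ≈ -0.02071 + 0.00010029*I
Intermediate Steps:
Y = 1 (Y = 182 - 181 = 1)
x(R, O) = 1 + R (x(R, O) = R + 1 = 1 + R)
D(-393)/174420 + x(-388, -633)/18687 = sqrt(87 - 393)/174420 + (1 - 388)/18687 = sqrt(-306)*(1/174420) - 387*1/18687 = (3*I*sqrt(34))*(1/174420) - 129/6229 = I*sqrt(34)/58140 - 129/6229 = -129/6229 + I*sqrt(34)/58140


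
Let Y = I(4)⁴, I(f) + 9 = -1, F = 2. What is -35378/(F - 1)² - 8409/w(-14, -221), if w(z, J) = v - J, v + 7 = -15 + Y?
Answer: -360828631/10199 ≈ -35379.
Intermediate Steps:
I(f) = -10 (I(f) = -9 - 1 = -10)
Y = 10000 (Y = (-10)⁴ = 10000)
v = 9978 (v = -7 + (-15 + 10000) = -7 + 9985 = 9978)
w(z, J) = 9978 - J
-35378/(F - 1)² - 8409/w(-14, -221) = -35378/(2 - 1)² - 8409/(9978 - 1*(-221)) = -35378/(1²) - 8409/(9978 + 221) = -35378/1 - 8409/10199 = -35378*1 - 8409*1/10199 = -35378 - 8409/10199 = -360828631/10199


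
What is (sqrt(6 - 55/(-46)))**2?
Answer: 331/46 ≈ 7.1956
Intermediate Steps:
(sqrt(6 - 55/(-46)))**2 = (sqrt(6 - 55*(-1/46)))**2 = (sqrt(6 + 55/46))**2 = (sqrt(331/46))**2 = (sqrt(15226)/46)**2 = 331/46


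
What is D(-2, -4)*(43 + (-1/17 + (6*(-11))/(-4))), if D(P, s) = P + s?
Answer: -6063/17 ≈ -356.65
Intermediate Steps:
D(-2, -4)*(43 + (-1/17 + (6*(-11))/(-4))) = (-2 - 4)*(43 + (-1/17 + (6*(-11))/(-4))) = -6*(43 + (-1*1/17 - 66*(-¼))) = -6*(43 + (-1/17 + 33/2)) = -6*(43 + 559/34) = -6*2021/34 = -6063/17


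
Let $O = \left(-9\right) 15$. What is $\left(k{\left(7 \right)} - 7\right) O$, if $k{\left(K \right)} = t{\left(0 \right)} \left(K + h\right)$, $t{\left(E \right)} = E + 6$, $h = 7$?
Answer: $-10395$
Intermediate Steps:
$t{\left(E \right)} = 6 + E$
$k{\left(K \right)} = 42 + 6 K$ ($k{\left(K \right)} = \left(6 + 0\right) \left(K + 7\right) = 6 \left(7 + K\right) = 42 + 6 K$)
$O = -135$
$\left(k{\left(7 \right)} - 7\right) O = \left(\left(42 + 6 \cdot 7\right) - 7\right) \left(-135\right) = \left(\left(42 + 42\right) - 7\right) \left(-135\right) = \left(84 - 7\right) \left(-135\right) = 77 \left(-135\right) = -10395$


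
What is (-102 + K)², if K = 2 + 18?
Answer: 6724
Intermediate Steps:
K = 20
(-102 + K)² = (-102 + 20)² = (-82)² = 6724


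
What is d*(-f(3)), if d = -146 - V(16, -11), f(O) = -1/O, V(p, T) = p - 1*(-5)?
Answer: -167/3 ≈ -55.667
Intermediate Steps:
V(p, T) = 5 + p (V(p, T) = p + 5 = 5 + p)
d = -167 (d = -146 - (5 + 16) = -146 - 1*21 = -146 - 21 = -167)
d*(-f(3)) = -(-167)*(-1/3) = -(-167)*(-1*1/3) = -(-167)*(-1)/3 = -167*1/3 = -167/3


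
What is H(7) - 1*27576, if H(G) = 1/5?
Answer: -137879/5 ≈ -27576.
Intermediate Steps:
H(G) = ⅕
H(7) - 1*27576 = ⅕ - 1*27576 = ⅕ - 27576 = -137879/5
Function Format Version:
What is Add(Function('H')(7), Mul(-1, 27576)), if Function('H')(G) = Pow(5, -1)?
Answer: Rational(-137879, 5) ≈ -27576.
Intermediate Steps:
Function('H')(G) = Rational(1, 5)
Add(Function('H')(7), Mul(-1, 27576)) = Add(Rational(1, 5), Mul(-1, 27576)) = Add(Rational(1, 5), -27576) = Rational(-137879, 5)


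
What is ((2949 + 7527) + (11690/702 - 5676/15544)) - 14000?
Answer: -4784471063/1363986 ≈ -3507.7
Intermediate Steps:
((2949 + 7527) + (11690/702 - 5676/15544)) - 14000 = (10476 + (11690*(1/702) - 5676*1/15544)) - 14000 = (10476 + (5845/351 - 1419/3886)) - 14000 = (10476 + 22215601/1363986) - 14000 = 14311332937/1363986 - 14000 = -4784471063/1363986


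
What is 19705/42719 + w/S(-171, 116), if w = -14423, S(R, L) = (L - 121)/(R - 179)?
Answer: -43129509885/42719 ≈ -1.0096e+6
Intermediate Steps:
S(R, L) = (-121 + L)/(-179 + R)
19705/42719 + w/S(-171, 116) = 19705/42719 - 14423*(-179 - 171)/(-121 + 116) = 19705*(1/42719) - 14423/(-5/(-350)) = 19705/42719 - 14423/((-1/350*(-5))) = 19705/42719 - 14423/1/70 = 19705/42719 - 14423*70 = 19705/42719 - 1009610 = -43129509885/42719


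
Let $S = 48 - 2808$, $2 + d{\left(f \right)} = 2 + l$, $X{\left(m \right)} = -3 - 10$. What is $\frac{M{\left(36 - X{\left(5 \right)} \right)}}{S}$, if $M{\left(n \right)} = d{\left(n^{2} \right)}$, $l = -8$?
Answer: $\frac{1}{345} \approx 0.0028986$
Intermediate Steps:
$X{\left(m \right)} = -13$ ($X{\left(m \right)} = -3 - 10 = -13$)
$d{\left(f \right)} = -8$ ($d{\left(f \right)} = -2 + \left(2 - 8\right) = -2 - 6 = -8$)
$M{\left(n \right)} = -8$
$S = -2760$ ($S = 48 - 2808 = -2760$)
$\frac{M{\left(36 - X{\left(5 \right)} \right)}}{S} = - \frac{8}{-2760} = \left(-8\right) \left(- \frac{1}{2760}\right) = \frac{1}{345}$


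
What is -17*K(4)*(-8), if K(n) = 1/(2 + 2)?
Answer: 34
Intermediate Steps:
K(n) = 1/4
-17*K(4)*(-8) = -17*1/4*(-8) = -17/4*(-8) = 34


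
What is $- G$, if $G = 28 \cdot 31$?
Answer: $-868$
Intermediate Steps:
$G = 868$
$- G = \left(-1\right) 868 = -868$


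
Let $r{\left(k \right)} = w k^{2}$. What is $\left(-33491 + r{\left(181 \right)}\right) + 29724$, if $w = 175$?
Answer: $5729408$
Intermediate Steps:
$r{\left(k \right)} = 175 k^{2}$
$\left(-33491 + r{\left(181 \right)}\right) + 29724 = \left(-33491 + 175 \cdot 181^{2}\right) + 29724 = \left(-33491 + 175 \cdot 32761\right) + 29724 = \left(-33491 + 5733175\right) + 29724 = 5699684 + 29724 = 5729408$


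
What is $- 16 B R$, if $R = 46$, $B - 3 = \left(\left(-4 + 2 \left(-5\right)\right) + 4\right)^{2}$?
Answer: $-75808$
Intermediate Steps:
$B = 103$ ($B = 3 + \left(\left(-4 + 2 \left(-5\right)\right) + 4\right)^{2} = 3 + \left(\left(-4 - 10\right) + 4\right)^{2} = 3 + \left(-14 + 4\right)^{2} = 3 + \left(-10\right)^{2} = 3 + 100 = 103$)
$- 16 B R = \left(-16\right) 103 \cdot 46 = \left(-1648\right) 46 = -75808$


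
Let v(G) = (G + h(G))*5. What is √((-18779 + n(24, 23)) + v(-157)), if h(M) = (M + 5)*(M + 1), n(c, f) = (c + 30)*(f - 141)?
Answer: 4*√5789 ≈ 304.34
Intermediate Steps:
n(c, f) = (-141 + f)*(30 + c) (n(c, f) = (30 + c)*(-141 + f) = (-141 + f)*(30 + c))
h(M) = (1 + M)*(5 + M) (h(M) = (5 + M)*(1 + M) = (1 + M)*(5 + M))
v(G) = 25 + 5*G² + 35*G (v(G) = (G + (5 + G² + 6*G))*5 = (5 + G² + 7*G)*5 = 25 + 5*G² + 35*G)
√((-18779 + n(24, 23)) + v(-157)) = √((-18779 + (-4230 - 141*24 + 30*23 + 24*23)) + (25 + 5*(-157)² + 35*(-157))) = √((-18779 + (-4230 - 3384 + 690 + 552)) + (25 + 5*24649 - 5495)) = √((-18779 - 6372) + (25 + 123245 - 5495)) = √(-25151 + 117775) = √92624 = 4*√5789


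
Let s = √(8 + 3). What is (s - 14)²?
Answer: (14 - √11)² ≈ 114.13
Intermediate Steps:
s = √11 ≈ 3.3166
(s - 14)² = (√11 - 14)² = (-14 + √11)²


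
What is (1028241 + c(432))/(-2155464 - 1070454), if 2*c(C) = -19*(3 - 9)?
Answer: -171383/537653 ≈ -0.31876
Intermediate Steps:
c(C) = 57 (c(C) = (-19*(3 - 9))/2 = (-19*(-6))/2 = (½)*114 = 57)
(1028241 + c(432))/(-2155464 - 1070454) = (1028241 + 57)/(-2155464 - 1070454) = 1028298/(-3225918) = 1028298*(-1/3225918) = -171383/537653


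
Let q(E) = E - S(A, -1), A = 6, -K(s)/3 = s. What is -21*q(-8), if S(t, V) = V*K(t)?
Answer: 546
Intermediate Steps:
K(s) = -3*s
S(t, V) = -3*V*t (S(t, V) = V*(-3*t) = -3*V*t)
q(E) = -18 + E (q(E) = E - (-3)*(-1)*6 = E - 1*18 = E - 18 = -18 + E)
-21*q(-8) = -21*(-18 - 8) = -21*(-26) = 546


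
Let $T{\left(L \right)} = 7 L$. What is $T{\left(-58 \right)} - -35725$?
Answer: $35319$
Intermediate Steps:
$T{\left(-58 \right)} - -35725 = 7 \left(-58\right) - -35725 = -406 + 35725 = 35319$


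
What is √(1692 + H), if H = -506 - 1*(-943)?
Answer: √2129 ≈ 46.141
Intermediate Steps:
H = 437 (H = -506 + 943 = 437)
√(1692 + H) = √(1692 + 437) = √2129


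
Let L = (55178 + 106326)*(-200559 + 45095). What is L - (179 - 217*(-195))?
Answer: -25108100350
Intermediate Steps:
L = -25108057856 (L = 161504*(-155464) = -25108057856)
L - (179 - 217*(-195)) = -25108057856 - (179 - 217*(-195)) = -25108057856 - (179 + 42315) = -25108057856 - 1*42494 = -25108057856 - 42494 = -25108100350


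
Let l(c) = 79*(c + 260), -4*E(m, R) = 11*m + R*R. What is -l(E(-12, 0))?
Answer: -23147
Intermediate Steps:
E(m, R) = -11*m/4 - R²/4 (E(m, R) = -(11*m + R*R)/4 = -(11*m + R²)/4 = -(R² + 11*m)/4 = -11*m/4 - R²/4)
l(c) = 20540 + 79*c (l(c) = 79*(260 + c) = 20540 + 79*c)
-l(E(-12, 0)) = -(20540 + 79*(-11/4*(-12) - ¼*0²)) = -(20540 + 79*(33 - ¼*0)) = -(20540 + 79*(33 + 0)) = -(20540 + 79*33) = -(20540 + 2607) = -1*23147 = -23147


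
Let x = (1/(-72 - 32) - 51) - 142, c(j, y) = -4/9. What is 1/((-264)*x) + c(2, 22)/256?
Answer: -72769/42394176 ≈ -0.0017165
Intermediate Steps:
c(j, y) = -4/9 (c(j, y) = -4*⅑ = -4/9)
x = -20073/104 (x = (1/(-104) - 51) - 142 = (-1/104 - 51) - 142 = -5305/104 - 142 = -20073/104 ≈ -193.01)
1/((-264)*x) + c(2, 22)/256 = 1/((-264)*(-20073/104)) - 4/9/256 = -1/264*(-104/20073) - 4/9*1/256 = 13/662409 - 1/576 = -72769/42394176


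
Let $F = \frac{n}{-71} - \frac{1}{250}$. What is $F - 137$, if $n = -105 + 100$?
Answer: $- \frac{2430571}{17750} \approx -136.93$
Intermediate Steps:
$n = -5$
$F = \frac{1179}{17750}$ ($F = - \frac{5}{-71} - \frac{1}{250} = \left(-5\right) \left(- \frac{1}{71}\right) - \frac{1}{250} = \frac{5}{71} - \frac{1}{250} = \frac{1179}{17750} \approx 0.066423$)
$F - 137 = \frac{1179}{17750} - 137 = - \frac{2430571}{17750}$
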